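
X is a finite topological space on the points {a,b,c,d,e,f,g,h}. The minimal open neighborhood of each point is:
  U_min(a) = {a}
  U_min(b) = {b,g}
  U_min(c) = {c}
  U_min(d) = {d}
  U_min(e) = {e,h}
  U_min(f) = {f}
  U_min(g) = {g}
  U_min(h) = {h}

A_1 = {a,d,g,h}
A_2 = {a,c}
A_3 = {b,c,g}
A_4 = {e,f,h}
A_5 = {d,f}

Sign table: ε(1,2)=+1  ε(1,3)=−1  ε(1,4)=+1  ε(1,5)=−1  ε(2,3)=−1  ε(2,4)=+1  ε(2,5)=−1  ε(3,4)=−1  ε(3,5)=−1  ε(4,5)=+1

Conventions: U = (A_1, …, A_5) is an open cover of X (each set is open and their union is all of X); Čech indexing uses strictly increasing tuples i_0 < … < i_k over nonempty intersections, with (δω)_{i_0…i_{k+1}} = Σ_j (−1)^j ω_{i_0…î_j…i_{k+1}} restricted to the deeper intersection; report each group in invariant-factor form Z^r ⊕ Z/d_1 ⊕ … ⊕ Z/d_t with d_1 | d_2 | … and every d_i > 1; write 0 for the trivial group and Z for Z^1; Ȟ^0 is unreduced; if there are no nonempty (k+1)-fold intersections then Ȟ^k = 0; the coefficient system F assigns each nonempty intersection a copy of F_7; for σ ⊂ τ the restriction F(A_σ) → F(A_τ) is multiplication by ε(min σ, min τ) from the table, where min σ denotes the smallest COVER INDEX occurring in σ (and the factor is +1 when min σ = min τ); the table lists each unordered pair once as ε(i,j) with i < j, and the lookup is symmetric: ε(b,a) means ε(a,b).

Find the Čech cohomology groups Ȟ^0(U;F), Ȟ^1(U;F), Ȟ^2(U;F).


nerve simplices:
  A12={a} A13={g} A14={h} A15={d} A23={c} A45={f}
C dims 5,6; δ0: rk_F7 5
degree 0: 5−5−0 = 0 → Ȟ^0 ≅ 0
degree 1: 6−0−5 = 1 → Ȟ^1 ≅ Z/7
degree 2: 0−0−0 = 0 → Ȟ^2 ≅ 0

Ȟ^0(U;F) ≅ 0, Ȟ^1(U;F) ≅ Z/7, Ȟ^2(U;F) ≅ 0


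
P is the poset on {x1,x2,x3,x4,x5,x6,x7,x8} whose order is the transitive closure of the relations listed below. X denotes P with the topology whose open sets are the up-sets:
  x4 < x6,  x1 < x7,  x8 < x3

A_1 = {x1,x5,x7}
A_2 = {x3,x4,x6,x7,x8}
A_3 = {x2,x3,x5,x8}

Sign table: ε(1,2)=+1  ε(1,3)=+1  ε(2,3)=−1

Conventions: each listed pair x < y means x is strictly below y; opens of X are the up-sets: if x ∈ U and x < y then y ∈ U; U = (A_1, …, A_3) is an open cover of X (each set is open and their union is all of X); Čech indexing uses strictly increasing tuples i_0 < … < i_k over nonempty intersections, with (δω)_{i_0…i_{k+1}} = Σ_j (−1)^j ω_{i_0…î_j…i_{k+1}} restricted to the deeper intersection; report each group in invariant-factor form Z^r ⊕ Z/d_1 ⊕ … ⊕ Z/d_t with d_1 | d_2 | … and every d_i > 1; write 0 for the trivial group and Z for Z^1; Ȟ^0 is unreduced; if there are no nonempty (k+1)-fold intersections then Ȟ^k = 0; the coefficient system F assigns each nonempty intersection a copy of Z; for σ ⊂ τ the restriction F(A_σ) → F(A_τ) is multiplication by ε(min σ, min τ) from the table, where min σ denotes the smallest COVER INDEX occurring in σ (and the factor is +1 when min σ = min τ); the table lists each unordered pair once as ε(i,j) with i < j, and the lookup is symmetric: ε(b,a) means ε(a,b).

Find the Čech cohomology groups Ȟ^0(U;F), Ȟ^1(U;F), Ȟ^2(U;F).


nonempty intersections:
  A12={x7} A13={x5} A23={x3,x8}
C dims 3,3; δ0: rk 3, SNF 1^2·2
Ȟ^0: (3−3)−0=0 ⇒ 0
Ȟ^1: (3−0)−3=0 plus torsion [2] ⇒ Z/2
Ȟ^2: (0−0)−0=0 ⇒ 0

Ȟ^0(U;F) ≅ 0, Ȟ^1(U;F) ≅ Z/2 and Ȟ^2(U;F) ≅ 0


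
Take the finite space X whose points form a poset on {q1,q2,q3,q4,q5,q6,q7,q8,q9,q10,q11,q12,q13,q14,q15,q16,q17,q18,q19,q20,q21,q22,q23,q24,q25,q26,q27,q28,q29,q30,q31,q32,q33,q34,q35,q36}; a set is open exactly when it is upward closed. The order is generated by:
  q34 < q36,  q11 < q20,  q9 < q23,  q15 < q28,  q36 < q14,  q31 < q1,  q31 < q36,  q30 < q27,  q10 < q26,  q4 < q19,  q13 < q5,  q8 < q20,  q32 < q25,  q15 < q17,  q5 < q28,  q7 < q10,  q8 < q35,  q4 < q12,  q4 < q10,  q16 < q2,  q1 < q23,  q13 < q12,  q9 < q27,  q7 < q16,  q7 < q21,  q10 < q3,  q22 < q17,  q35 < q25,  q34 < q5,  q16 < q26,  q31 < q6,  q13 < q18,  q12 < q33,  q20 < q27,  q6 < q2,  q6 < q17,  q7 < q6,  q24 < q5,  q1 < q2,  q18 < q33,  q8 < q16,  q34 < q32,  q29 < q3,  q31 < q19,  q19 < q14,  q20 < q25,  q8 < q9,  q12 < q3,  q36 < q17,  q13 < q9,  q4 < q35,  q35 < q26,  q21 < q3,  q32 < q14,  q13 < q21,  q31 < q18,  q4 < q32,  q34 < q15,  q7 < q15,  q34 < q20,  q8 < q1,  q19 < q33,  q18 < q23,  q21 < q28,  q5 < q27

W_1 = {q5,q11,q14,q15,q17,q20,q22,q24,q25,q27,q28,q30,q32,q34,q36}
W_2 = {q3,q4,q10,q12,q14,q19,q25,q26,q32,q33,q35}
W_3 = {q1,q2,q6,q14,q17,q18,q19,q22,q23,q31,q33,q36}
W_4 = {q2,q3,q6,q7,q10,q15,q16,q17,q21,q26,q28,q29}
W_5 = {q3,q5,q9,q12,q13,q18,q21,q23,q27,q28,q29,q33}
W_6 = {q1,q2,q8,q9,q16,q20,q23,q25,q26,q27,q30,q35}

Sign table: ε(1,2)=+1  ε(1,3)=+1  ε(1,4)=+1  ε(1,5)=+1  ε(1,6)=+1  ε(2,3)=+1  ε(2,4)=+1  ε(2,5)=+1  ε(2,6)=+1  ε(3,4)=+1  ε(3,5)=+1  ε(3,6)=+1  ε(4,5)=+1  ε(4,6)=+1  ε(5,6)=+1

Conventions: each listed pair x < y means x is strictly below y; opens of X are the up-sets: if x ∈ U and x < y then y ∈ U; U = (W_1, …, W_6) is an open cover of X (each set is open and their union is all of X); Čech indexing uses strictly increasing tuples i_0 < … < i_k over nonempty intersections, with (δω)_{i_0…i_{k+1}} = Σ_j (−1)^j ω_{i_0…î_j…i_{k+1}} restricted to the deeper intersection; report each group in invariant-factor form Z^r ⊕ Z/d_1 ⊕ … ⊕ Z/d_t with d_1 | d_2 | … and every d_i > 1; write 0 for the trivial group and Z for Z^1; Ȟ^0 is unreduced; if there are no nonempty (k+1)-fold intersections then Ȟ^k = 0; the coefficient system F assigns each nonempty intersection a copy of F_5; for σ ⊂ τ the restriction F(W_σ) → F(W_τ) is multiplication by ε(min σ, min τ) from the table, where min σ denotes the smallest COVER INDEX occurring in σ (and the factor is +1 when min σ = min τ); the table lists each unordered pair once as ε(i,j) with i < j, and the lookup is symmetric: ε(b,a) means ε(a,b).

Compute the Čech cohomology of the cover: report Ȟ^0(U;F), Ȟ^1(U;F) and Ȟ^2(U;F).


Ȟ^0 = Z/5, Ȟ^1 = 0 and Ȟ^2 = 0

nerve simplices:
  W12={q14,q25,q32} W13={q14,q17,q22,q36} W14={q15,q17,q28} W15={q5,q27,q28} W16={q20,q25,q27,q30} W23={q14,q19,q33} W24={q3,q10,q26} W25={q3,q12,q33} W26={q25,q26,q35} W34={q2,q6,q17} W35={q18,q23,q33} W36={q1,q2,q23} W45={q3,q21,q28,q29} W46={q2,q16,q26} W56={q9,q23,q27}
  W123={q14} W126={q25} W134={q17} W145={q28} W156={q27} W235={q33} W245={q3} W246={q26} W346={q2} W356={q23}
C dims 6,15,10; δ0: rk_F5 5; δ1: rk_F5 10
degree 0: 6−5−0 = 1 → Ȟ^0 ≅ Z/5
degree 1: 15−10−5 = 0 → Ȟ^1 ≅ 0
degree 2: 10−0−10 = 0 → Ȟ^2 ≅ 0


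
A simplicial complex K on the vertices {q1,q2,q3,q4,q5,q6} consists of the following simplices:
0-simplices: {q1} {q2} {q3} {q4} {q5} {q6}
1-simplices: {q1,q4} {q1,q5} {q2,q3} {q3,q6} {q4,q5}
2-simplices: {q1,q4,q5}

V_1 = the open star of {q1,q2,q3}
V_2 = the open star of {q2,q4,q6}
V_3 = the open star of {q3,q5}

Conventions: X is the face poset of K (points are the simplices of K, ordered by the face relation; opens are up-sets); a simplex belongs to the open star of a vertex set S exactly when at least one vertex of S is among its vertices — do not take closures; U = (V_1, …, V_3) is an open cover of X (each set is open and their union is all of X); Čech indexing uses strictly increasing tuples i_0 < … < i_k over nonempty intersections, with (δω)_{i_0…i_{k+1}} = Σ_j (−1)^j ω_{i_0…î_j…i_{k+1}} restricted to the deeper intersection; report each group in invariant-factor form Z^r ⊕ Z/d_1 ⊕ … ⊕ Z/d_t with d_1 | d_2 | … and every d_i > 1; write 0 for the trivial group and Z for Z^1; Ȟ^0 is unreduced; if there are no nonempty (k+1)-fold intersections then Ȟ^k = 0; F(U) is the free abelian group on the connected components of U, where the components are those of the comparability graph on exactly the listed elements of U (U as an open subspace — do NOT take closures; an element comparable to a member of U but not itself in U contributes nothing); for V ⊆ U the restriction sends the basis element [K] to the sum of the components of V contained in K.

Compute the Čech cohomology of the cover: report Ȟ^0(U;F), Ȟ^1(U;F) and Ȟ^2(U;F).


nonempty intersections:
  V1={{q1},{q2},{q3},{q1,q4},{q1,q5},{q2,q3},{q3,q6},{q1,q4,q5}} V2={{q2},{q4},{q6},{q1,q4},{q2,q3},{q3,q6},{q4,q5},{q1,q4,q5}} V3={{q3},{q5},{q1,q5},{q2,q3},{q3,q6},{q4,q5},{q1,q4,q5}}
  V12={{q2},{q1,q4},{q2,q3},{q3,q6},{q1,q4,q5}} V13={{q3},{q1,q5},{q2,q3},{q3,q6},{q1,q4,q5}} V23={{q2,q3},{q3,q6},{q4,q5},{q1,q4,q5}}
  V123={{q2,q3},{q3,q6},{q1,q4,q5}}
components per intersection:
  V1: {{q1},{q1,q4},{q1,q5},{q1,q4,q5}} {{q2},{q3},{q2,q3},{q3,q6}}
  V2: {{q2},{q2,q3}} {{q4},{q1,q4},{q4,q5},{q1,q4,q5}} {{q6},{q3,q6}}
  V3: {{q3},{q2,q3},{q3,q6}} {{q5},{q1,q5},{q4,q5},{q1,q4,q5}}
  V12: {{q2},{q2,q3}} {{q1,q4},{q1,q4,q5}} {{q3,q6}}
  V13: {{q3},{q2,q3},{q3,q6}} {{q1,q5},{q1,q4,q5}}
  V23: {{q2,q3}} {{q3,q6}} {{q4,q5},{q1,q4,q5}}
  V123: {{q2,q3}} {{q3,q6}} {{q1,q4,q5}}
C dims 7,8,3; δ0: rk 5, SNF 1^5; δ1: rk 3, SNF 1^3
Ȟ^0: (7−5)−0=2 ⇒ Z^2
Ȟ^1: (8−3)−5=0 ⇒ 0
Ȟ^2: (3−0)−3=0 ⇒ 0

Ȟ^0(U;F) ≅ Z^2,  Ȟ^1(U;F) ≅ 0,  Ȟ^2(U;F) ≅ 0


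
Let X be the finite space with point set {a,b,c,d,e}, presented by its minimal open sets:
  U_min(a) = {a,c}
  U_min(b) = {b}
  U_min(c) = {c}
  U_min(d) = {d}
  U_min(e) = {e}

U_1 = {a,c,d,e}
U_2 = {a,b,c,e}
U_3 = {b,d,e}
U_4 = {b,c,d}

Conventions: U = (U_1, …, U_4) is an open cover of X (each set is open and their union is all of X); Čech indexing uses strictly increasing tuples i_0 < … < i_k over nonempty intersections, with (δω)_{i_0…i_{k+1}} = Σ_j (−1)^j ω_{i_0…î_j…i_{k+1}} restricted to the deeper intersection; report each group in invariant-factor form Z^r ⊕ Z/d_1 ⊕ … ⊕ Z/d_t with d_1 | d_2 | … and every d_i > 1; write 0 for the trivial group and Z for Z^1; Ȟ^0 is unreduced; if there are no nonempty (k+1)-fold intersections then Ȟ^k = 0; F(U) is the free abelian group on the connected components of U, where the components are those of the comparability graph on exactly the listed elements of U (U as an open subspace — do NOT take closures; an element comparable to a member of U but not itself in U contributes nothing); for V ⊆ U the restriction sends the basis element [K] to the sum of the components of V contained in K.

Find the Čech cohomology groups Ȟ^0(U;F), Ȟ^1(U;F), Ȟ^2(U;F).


Ȟ^0(U;F) ≅ Z^4, Ȟ^1(U;F) ≅ 0, Ȟ^2(U;F) ≅ 0

intersection data:
  U12={a,c,e} U13={d,e} U14={c,d} U23={b,e} U24={b,c} U34={b,d}
  U123={e} U124={c} U134={d} U234={b}
components per intersection:
  U1: {a,c} {d} {e}
  U2: {a,c} {b} {e}
  U3: {b} {d} {e}
  U4: {b} {c} {d}
  U12: {a,c} {e}
  U13: {d} {e}
  U14: {c} {d}
  U23: {b} {e}
  U24: {b} {c}
  U34: {b} {d}
  U123: {e}
  U124: {c}
  U134: {d}
  U234: {b}
C dims 12,12,4; δ0: rk 8, SNF 1^8; δ1: rk 4, SNF 1^4
Ȟ^0 = (12 − 8) − 0 = 4, so Ȟ^0 ≅ Z^4
Ȟ^1 = (12 − 4) − 8 = 0, so Ȟ^1 ≅ 0
Ȟ^2 = (4 − 0) − 4 = 0, so Ȟ^2 ≅ 0


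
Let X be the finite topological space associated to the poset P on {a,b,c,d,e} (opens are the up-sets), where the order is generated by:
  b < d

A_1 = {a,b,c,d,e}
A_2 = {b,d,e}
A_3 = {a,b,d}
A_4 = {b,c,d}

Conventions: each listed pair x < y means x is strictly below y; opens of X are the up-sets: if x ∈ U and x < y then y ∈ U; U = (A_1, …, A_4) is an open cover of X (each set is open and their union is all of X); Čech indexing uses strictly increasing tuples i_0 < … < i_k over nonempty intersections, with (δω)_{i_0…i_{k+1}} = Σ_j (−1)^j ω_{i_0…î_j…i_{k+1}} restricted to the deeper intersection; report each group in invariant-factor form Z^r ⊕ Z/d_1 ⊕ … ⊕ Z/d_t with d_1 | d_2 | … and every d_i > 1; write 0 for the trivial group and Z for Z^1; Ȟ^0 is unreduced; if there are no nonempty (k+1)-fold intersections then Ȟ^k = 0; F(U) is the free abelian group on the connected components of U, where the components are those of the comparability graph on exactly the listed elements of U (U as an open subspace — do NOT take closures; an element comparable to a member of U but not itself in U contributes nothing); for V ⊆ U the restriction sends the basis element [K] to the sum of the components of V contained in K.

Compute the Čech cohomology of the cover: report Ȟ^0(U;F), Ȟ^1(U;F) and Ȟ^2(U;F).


Ȟ^0(U;F) ≅ Z^4, Ȟ^1(U;F) ≅ 0, Ȟ^2(U;F) ≅ 0

intersection data:
  A12={b,d,e} A13={a,b,d} A14={b,c,d} A23={b,d} A24={b,d} A34={b,d}
  A123={b,d} A124={b,d} A134={b,d} A234={b,d}
  A1234={b,d}
components per intersection:
  A1: {a} {b,d} {c} {e}
  A2: {b,d} {e}
  A3: {a} {b,d}
  A4: {b,d} {c}
  A12: {b,d} {e}
  A13: {a} {b,d}
  A14: {b,d} {c}
  A23: {b,d}
  A24: {b,d}
  A34: {b,d}
  A123: {b,d}
  A124: {b,d}
  A134: {b,d}
  A234: {b,d}
  A1234: {b,d}
C dims 10,9,4,1; δ0: rk 6, SNF 1^6; δ1: rk 3, SNF 1^3; δ2: rk 1, SNF 1^1
Ȟ^0 = (10 − 6) − 0 = 4, so Ȟ^0 ≅ Z^4
Ȟ^1 = (9 − 3) − 6 = 0, so Ȟ^1 ≅ 0
Ȟ^2 = (4 − 1) − 3 = 0, so Ȟ^2 ≅ 0


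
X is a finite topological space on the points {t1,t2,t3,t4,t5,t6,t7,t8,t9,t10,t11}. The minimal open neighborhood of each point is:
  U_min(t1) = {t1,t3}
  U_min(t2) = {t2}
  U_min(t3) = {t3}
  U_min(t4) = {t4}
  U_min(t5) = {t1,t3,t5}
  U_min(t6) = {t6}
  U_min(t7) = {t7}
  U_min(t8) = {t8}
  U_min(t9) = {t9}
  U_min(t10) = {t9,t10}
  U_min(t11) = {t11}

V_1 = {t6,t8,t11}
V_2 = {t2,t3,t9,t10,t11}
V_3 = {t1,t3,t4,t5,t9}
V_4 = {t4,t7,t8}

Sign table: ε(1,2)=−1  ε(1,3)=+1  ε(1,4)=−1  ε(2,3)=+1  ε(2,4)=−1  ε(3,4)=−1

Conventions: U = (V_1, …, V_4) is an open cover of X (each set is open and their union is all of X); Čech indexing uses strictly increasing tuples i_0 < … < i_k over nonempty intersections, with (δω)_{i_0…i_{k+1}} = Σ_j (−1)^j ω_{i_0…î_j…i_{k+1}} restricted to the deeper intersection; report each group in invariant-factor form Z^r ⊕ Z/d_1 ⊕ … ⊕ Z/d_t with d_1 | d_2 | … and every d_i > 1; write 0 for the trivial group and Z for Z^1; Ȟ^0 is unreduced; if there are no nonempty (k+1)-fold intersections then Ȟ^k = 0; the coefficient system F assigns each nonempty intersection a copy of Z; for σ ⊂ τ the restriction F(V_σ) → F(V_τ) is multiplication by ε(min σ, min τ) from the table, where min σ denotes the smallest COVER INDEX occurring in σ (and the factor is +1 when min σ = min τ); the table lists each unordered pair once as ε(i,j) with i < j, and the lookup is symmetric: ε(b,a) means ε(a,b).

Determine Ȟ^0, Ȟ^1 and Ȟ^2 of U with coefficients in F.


Ȟ^0 ≅ 0, Ȟ^1 ≅ Z/2 and Ȟ^2 ≅ 0

nonempty overlaps:
  V12={t11} V14={t8} V23={t3,t9} V34={t4}
C dims 4,4; δ0: rk 4, SNF 1^3·2
degree 0: 4−4−0 = 0 → Ȟ^0 ≅ 0
degree 1: 4−0−4 = 0 plus torsion [2] → Ȟ^1 ≅ Z/2
degree 2: 0−0−0 = 0 → Ȟ^2 ≅ 0


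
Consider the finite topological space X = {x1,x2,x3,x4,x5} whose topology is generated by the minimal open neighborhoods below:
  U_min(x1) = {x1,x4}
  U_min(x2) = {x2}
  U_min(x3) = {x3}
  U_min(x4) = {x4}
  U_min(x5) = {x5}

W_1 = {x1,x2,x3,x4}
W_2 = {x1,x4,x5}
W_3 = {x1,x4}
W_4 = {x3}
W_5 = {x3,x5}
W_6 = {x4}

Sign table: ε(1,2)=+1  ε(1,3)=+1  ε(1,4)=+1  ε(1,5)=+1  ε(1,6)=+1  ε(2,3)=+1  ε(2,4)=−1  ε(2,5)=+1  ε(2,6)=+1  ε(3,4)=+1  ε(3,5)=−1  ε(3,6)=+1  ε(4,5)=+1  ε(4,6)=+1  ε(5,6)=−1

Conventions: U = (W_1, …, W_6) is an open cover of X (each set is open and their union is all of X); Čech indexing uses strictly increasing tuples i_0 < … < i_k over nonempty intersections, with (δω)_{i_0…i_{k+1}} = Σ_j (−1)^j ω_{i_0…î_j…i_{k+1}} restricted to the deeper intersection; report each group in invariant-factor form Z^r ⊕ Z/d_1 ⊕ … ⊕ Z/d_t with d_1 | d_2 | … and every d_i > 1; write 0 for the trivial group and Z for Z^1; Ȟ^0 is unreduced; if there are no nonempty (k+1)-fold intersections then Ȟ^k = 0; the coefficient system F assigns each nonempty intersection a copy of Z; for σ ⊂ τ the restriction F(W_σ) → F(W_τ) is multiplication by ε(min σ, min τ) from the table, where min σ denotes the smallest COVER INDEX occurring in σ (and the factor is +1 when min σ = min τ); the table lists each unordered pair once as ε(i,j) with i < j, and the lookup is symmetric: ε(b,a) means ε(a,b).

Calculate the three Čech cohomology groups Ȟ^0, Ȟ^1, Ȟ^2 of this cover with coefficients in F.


intersection data:
  W12={x1,x4} W13={x1,x4} W14={x3} W15={x3} W16={x4} W23={x1,x4} W25={x5} W26={x4} W36={x4} W45={x3}
  W123={x1,x4} W126={x4} W136={x4} W145={x3} W236={x4}
  W1236={x4}
C dims 6,10,5,1; δ0: rk 5, SNF 1^5; δ1: rk 4, SNF 1^4; δ2: rk 1, SNF 1^1
Ȟ^0 = (6 − 5) − 0 = 1, so Ȟ^0 ≅ Z
Ȟ^1 = (10 − 4) − 5 = 1, so Ȟ^1 ≅ Z
Ȟ^2 = (5 − 1) − 4 = 0, so Ȟ^2 ≅ 0

Ȟ^0(U;F) ≅ Z, Ȟ^1(U;F) ≅ Z, Ȟ^2(U;F) ≅ 0


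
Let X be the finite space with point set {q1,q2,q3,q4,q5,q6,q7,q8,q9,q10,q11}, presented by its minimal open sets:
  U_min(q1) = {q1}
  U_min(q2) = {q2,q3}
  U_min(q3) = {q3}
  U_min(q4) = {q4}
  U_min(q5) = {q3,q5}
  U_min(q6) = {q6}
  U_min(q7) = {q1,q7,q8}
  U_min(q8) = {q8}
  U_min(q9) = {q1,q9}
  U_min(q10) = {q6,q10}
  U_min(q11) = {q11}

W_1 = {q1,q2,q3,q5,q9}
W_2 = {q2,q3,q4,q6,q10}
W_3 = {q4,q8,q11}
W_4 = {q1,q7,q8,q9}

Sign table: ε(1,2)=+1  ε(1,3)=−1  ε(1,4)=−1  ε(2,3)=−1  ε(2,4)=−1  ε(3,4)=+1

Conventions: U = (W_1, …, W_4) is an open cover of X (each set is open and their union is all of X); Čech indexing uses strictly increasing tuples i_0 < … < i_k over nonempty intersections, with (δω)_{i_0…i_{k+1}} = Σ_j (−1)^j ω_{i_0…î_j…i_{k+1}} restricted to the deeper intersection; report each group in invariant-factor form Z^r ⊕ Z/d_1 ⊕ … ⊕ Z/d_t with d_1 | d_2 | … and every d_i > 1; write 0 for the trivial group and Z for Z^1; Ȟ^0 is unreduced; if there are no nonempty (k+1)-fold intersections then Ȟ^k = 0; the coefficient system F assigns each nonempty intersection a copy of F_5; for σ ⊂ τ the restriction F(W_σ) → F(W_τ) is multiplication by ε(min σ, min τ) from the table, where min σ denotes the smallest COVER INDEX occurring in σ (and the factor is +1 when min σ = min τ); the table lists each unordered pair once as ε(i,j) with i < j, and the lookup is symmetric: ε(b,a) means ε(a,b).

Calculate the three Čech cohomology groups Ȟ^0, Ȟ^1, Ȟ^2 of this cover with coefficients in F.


cover nerve:
  W12={q2,q3} W14={q1,q9} W23={q4} W34={q8}
C dims 4,4; δ0: rk_F5 3
Ȟ^0: (4−3)−0=1 ⇒ Z/5
Ȟ^1: (4−0)−3=1 ⇒ Z/5
Ȟ^2: (0−0)−0=0 ⇒ 0

Ȟ^0 = Z/5,  Ȟ^1 = Z/5,  Ȟ^2 = 0


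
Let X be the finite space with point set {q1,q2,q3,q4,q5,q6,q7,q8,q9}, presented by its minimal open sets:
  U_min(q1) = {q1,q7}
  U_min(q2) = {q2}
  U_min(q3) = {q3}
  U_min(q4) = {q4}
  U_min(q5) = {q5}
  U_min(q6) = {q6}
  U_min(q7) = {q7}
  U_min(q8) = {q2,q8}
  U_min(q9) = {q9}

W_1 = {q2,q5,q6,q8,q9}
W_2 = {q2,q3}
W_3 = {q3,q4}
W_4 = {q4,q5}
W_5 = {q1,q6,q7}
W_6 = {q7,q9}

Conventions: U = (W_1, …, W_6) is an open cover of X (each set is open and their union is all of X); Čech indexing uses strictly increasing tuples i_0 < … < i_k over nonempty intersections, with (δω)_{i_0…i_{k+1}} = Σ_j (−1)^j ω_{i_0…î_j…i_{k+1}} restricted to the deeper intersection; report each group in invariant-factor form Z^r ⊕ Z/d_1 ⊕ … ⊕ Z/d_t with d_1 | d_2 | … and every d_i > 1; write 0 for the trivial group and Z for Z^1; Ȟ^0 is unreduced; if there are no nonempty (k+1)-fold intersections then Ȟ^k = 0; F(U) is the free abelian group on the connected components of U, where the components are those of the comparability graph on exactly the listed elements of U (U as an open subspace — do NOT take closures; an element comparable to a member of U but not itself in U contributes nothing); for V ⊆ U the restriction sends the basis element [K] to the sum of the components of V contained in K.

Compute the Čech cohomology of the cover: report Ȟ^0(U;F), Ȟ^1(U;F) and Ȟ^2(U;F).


intersection data:
  W12={q2} W14={q5} W15={q6} W16={q9} W23={q3} W34={q4} W56={q7}
components per intersection:
  W1: {q2,q8} {q5} {q6} {q9}
  W2: {q2} {q3}
  W3: {q3} {q4}
  W4: {q4} {q5}
  W5: {q1,q7} {q6}
  W6: {q7} {q9}
  W12: {q2}
  W14: {q5}
  W15: {q6}
  W16: {q9}
  W23: {q3}
  W34: {q4}
  W56: {q7}
C dims 14,7; δ0: rk 7, SNF 1^7
Ȟ^0 = (14 − 7) − 0 = 7, so Ȟ^0 ≅ Z^7
Ȟ^1 = (7 − 0) − 7 = 0, so Ȟ^1 ≅ 0
Ȟ^2 = (0 − 0) − 0 = 0, so Ȟ^2 ≅ 0

Ȟ^0 ≅ Z^7, Ȟ^1 ≅ 0, Ȟ^2 ≅ 0


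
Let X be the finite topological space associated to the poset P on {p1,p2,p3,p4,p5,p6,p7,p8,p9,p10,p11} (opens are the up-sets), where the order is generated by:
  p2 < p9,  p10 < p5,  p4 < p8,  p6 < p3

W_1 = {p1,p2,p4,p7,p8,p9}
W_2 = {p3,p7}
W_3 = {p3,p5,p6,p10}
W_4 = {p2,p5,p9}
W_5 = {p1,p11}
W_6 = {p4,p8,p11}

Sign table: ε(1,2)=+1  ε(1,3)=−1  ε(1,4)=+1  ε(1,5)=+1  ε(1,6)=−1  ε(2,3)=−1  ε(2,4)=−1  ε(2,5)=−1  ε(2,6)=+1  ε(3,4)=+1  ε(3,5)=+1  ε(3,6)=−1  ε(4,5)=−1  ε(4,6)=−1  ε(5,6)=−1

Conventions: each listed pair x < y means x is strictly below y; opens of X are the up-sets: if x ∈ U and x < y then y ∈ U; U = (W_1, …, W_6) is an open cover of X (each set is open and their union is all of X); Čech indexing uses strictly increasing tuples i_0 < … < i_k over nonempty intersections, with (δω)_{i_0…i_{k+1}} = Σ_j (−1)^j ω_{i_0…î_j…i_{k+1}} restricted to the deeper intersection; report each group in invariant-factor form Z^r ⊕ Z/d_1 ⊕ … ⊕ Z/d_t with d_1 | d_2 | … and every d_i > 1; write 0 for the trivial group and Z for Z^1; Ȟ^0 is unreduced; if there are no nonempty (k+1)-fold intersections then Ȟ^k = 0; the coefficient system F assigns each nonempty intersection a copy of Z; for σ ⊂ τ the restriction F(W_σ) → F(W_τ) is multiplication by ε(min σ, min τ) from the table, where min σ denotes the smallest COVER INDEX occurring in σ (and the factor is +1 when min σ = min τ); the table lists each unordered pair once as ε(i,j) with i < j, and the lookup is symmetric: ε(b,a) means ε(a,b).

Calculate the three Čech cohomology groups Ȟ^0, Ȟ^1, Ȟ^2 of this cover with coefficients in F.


cover nerve:
  W12={p7} W14={p2,p9} W15={p1} W16={p4,p8} W23={p3} W34={p5} W56={p11}
C dims 6,7; δ0: rk 6, SNF 1^5·2
Ȟ^0: (6−6)−0=0 ⇒ 0
Ȟ^1: (7−0)−6=1 plus torsion [2] ⇒ Z ⊕ Z/2
Ȟ^2: (0−0)−0=0 ⇒ 0

Ȟ^0 ≅ 0, Ȟ^1 ≅ Z ⊕ Z/2, Ȟ^2 ≅ 0


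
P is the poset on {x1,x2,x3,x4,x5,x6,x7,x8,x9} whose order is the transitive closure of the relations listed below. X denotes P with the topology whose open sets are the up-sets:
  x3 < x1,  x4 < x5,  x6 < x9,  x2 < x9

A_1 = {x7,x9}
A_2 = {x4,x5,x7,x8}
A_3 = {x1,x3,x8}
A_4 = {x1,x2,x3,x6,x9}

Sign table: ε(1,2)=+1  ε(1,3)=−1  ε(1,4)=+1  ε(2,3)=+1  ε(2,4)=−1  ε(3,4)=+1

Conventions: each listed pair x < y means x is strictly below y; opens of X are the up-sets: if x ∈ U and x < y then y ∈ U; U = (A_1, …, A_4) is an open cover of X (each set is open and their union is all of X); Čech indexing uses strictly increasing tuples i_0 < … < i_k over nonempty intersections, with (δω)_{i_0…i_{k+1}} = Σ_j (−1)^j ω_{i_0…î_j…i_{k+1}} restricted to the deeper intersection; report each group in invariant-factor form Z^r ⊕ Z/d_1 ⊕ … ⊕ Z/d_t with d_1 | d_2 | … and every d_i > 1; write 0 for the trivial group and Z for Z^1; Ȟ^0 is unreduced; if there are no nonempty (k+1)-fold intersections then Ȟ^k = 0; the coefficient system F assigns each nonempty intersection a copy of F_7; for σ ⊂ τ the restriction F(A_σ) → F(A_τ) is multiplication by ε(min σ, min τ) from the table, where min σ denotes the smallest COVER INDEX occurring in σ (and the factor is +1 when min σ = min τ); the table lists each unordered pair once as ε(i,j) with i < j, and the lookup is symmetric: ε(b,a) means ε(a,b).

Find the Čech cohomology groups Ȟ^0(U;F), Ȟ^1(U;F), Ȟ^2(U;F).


Ȟ^0(U;F) ≅ Z/7,  Ȟ^1(U;F) ≅ Z/7,  Ȟ^2(U;F) ≅ 0

nerve of the cover:
  A12={x7} A14={x9} A23={x8} A34={x1,x3}
C dims 4,4; δ0: rk_F7 3
Ȟ^0 = (4 − 3) − 0 = 1, so Ȟ^0 ≅ Z/7
Ȟ^1 = (4 − 0) − 3 = 1, so Ȟ^1 ≅ Z/7
Ȟ^2 = (0 − 0) − 0 = 0, so Ȟ^2 ≅ 0


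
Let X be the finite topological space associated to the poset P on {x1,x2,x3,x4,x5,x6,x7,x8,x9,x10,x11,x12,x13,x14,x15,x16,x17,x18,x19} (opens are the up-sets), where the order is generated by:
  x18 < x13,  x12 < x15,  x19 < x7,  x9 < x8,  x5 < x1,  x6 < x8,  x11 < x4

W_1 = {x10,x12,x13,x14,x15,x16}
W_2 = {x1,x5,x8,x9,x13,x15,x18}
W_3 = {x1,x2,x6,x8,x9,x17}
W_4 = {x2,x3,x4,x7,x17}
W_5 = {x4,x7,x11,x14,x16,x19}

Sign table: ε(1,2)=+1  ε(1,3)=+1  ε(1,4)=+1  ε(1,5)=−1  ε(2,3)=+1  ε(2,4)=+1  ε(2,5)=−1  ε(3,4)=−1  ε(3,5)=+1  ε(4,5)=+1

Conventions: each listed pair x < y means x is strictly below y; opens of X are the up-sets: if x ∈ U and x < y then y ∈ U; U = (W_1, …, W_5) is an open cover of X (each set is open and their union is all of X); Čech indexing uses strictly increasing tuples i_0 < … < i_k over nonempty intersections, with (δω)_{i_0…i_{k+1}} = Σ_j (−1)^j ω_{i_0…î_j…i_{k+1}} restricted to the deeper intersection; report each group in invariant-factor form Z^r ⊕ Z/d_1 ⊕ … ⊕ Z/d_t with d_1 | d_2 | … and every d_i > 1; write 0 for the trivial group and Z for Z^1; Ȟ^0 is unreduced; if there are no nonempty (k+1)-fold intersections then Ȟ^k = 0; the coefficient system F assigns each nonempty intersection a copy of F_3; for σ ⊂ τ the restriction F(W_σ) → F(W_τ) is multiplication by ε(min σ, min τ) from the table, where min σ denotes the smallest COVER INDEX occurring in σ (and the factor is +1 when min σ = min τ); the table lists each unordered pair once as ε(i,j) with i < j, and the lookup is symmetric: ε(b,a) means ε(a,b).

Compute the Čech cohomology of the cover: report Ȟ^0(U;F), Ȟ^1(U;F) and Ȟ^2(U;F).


Ȟ^0 = Z/3,  Ȟ^1 = Z/3,  Ȟ^2 = 0

intersection data:
  W12={x13,x15} W15={x14,x16} W23={x1,x8,x9} W34={x2,x17} W45={x4,x7}
C dims 5,5; δ0: rk_F3 4
Ȟ^0 = (5 − 4) − 0 = 1, so Ȟ^0 ≅ Z/3
Ȟ^1 = (5 − 0) − 4 = 1, so Ȟ^1 ≅ Z/3
Ȟ^2 = (0 − 0) − 0 = 0, so Ȟ^2 ≅ 0


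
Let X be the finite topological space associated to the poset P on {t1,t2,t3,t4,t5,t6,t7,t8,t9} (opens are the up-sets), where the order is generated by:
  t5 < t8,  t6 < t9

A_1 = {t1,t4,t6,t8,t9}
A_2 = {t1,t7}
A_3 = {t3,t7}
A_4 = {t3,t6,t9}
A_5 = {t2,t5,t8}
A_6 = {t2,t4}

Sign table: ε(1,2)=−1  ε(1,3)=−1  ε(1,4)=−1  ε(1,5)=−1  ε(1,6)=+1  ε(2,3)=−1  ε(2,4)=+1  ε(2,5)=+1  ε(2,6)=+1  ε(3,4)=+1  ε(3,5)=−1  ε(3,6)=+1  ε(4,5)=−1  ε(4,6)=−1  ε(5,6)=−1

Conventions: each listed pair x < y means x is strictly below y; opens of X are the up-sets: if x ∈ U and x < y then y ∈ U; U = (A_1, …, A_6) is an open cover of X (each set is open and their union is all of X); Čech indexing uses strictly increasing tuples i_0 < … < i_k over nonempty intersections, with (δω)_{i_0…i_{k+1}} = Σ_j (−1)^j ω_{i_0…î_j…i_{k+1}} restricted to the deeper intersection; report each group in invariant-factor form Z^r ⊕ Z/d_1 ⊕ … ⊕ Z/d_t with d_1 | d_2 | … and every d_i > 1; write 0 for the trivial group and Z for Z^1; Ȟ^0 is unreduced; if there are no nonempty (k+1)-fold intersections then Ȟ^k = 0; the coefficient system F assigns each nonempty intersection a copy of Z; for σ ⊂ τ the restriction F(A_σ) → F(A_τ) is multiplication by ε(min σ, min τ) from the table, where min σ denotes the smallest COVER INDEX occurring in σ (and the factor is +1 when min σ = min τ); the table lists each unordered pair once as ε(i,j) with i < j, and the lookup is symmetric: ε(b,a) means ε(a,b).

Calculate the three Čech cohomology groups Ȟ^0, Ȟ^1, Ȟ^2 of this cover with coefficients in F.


nerve of the cover:
  A12={t1} A14={t6,t9} A15={t8} A16={t4} A23={t7} A34={t3} A56={t2}
C dims 6,7; δ0: rk 6, SNF 1^5·2
Ȟ^0 = (6 − 6) − 0 = 0, so Ȟ^0 ≅ 0
Ȟ^1 = (7 − 0) − 6 = 1 plus torsion [2], so Ȟ^1 ≅ Z ⊕ Z/2
Ȟ^2 = (0 − 0) − 0 = 0, so Ȟ^2 ≅ 0

Ȟ^0 = 0, Ȟ^1 = Z ⊕ Z/2, Ȟ^2 = 0


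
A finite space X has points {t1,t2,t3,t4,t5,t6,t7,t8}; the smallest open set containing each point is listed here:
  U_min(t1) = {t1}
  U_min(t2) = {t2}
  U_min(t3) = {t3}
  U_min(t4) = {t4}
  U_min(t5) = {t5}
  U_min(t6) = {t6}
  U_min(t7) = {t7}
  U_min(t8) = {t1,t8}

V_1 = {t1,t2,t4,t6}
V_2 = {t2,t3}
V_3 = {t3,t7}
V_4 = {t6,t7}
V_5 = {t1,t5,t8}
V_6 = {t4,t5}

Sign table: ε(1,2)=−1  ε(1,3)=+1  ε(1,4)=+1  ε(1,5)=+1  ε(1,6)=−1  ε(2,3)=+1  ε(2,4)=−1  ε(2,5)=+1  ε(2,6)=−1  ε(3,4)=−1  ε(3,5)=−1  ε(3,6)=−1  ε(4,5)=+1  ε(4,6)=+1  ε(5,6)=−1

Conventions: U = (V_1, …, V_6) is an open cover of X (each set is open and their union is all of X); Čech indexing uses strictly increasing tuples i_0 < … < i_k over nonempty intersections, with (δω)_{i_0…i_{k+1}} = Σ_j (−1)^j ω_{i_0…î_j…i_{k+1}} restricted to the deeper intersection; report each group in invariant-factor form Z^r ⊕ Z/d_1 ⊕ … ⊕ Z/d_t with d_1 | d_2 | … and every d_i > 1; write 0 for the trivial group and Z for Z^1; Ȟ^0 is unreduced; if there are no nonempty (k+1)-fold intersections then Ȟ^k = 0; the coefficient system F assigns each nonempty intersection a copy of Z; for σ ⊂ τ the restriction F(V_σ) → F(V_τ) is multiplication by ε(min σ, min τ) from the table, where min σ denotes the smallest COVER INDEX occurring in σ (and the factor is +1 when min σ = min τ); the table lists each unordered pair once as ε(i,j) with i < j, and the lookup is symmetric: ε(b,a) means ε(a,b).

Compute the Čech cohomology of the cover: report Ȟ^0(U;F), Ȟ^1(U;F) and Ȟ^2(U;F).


nonempty intersections:
  V12={t2} V14={t6} V15={t1} V16={t4} V23={t3} V34={t7} V56={t5}
C dims 6,7; δ0: rk 5, SNF 1^5
Ȟ^0: (6−5)−0=1 ⇒ Z
Ȟ^1: (7−0)−5=2 ⇒ Z^2
Ȟ^2: (0−0)−0=0 ⇒ 0

Ȟ^0 = Z; Ȟ^1 = Z^2; Ȟ^2 = 0


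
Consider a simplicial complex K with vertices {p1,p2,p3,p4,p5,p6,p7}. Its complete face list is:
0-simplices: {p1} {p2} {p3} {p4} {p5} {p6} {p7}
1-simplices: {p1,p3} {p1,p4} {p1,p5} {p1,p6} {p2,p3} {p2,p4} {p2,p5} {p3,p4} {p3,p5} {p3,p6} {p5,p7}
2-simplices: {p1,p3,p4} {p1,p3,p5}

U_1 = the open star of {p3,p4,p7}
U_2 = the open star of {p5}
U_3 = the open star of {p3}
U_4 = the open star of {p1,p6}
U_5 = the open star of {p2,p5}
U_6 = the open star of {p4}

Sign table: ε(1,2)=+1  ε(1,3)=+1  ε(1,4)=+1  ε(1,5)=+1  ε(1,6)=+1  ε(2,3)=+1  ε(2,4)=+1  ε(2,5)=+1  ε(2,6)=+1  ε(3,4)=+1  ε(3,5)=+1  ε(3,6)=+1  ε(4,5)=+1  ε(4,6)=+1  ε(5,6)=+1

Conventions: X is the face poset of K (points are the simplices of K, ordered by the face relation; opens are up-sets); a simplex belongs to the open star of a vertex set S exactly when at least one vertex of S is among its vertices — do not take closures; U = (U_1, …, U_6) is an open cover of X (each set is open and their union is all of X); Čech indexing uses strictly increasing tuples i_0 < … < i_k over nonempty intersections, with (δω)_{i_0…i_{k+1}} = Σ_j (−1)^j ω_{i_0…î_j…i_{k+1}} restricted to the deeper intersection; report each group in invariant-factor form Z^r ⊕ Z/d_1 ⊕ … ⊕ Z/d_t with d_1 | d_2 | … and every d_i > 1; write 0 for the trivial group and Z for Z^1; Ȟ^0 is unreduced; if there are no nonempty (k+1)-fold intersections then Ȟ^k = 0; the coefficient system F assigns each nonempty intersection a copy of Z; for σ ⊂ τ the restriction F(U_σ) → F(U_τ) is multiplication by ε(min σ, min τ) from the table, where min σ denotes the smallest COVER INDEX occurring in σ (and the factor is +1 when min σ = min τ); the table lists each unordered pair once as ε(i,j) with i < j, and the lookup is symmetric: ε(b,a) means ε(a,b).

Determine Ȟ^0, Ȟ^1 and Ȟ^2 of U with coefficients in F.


nonempty overlaps:
  U1={{p3},{p4},{p7},{p1,p3},{p1,p4},{p2,p3},{p2,p4},{p3,p4},{p3,p5},{p3,p6},{p5,p7},{p1,p3,p4},{p1,p3,p5}} U2={{p5},{p1,p5},{p2,p5},{p3,p5},{p5,p7},{p1,p3,p5}} U3={{p3},{p1,p3},{p2,p3},{p3,p4},{p3,p5},{p3,p6},{p1,p3,p4},{p1,p3,p5}} U4={{p1},{p6},{p1,p3},{p1,p4},{p1,p5},{p1,p6},{p3,p6},{p1,p3,p4},{p1,p3,p5}} U5={{p2},{p5},{p1,p5},{p2,p3},{p2,p4},{p2,p5},{p3,p5},{p5,p7},{p1,p3,p5}} U6={{p4},{p1,p4},{p2,p4},{p3,p4},{p1,p3,p4}}
  U12={{p3,p5},{p5,p7},{p1,p3,p5}} U13={{p3},{p1,p3},{p2,p3},{p3,p4},{p3,p5},{p3,p6},{p1,p3,p4},{p1,p3,p5}} U14={{p1,p3},{p1,p4},{p3,p6},{p1,p3,p4},{p1,p3,p5}} U15={{p2,p3},{p2,p4},{p3,p5},{p5,p7},{p1,p3,p5}} U16={{p4},{p1,p4},{p2,p4},{p3,p4},{p1,p3,p4}} U23={{p3,p5},{p1,p3,p5}} U24={{p1,p5},{p1,p3,p5}} U25={{p5},{p1,p5},{p2,p5},{p3,p5},{p5,p7},{p1,p3,p5}} U34={{p1,p3},{p3,p6},{p1,p3,p4},{p1,p3,p5}} U35={{p2,p3},{p3,p5},{p1,p3,p5}} U36={{p3,p4},{p1,p3,p4}} U45={{p1,p5},{p1,p3,p5}} U46={{p1,p4},{p1,p3,p4}} U56={{p2,p4}}
  U123={{p3,p5},{p1,p3,p5}} U124={{p1,p3,p5}} U125={{p3,p5},{p5,p7},{p1,p3,p5}} U134={{p1,p3},{p3,p6},{p1,p3,p4},{p1,p3,p5}} U135={{p2,p3},{p3,p5},{p1,p3,p5}} U136={{p3,p4},{p1,p3,p4}} U145={{p1,p3,p5}} U146={{p1,p4},{p1,p3,p4}} U156={{p2,p4}} U234={{p1,p3,p5}} U235={{p3,p5},{p1,p3,p5}} U245={{p1,p5},{p1,p3,p5}} U345={{p1,p3,p5}} U346={{p1,p3,p4}}
  U1234={{p1,p3,p5}} U1235={{p3,p5},{p1,p3,p5}} U1245={{p1,p3,p5}} U1345={{p1,p3,p5}} U1346={{p1,p3,p4}} U2345={{p1,p3,p5}}
  U12345={{p1,p3,p5}}
C dims 6,14,14,6; δ0: rk 5, SNF 1^5; δ1: rk 9, SNF 1^9; δ2: rk 5, SNF 1^5
degree 0: 6−5−0 = 1 → Ȟ^0 ≅ Z
degree 1: 14−9−5 = 0 → Ȟ^1 ≅ 0
degree 2: 14−5−9 = 0 → Ȟ^2 ≅ 0

Ȟ^0 = Z, Ȟ^1 = 0, Ȟ^2 = 0


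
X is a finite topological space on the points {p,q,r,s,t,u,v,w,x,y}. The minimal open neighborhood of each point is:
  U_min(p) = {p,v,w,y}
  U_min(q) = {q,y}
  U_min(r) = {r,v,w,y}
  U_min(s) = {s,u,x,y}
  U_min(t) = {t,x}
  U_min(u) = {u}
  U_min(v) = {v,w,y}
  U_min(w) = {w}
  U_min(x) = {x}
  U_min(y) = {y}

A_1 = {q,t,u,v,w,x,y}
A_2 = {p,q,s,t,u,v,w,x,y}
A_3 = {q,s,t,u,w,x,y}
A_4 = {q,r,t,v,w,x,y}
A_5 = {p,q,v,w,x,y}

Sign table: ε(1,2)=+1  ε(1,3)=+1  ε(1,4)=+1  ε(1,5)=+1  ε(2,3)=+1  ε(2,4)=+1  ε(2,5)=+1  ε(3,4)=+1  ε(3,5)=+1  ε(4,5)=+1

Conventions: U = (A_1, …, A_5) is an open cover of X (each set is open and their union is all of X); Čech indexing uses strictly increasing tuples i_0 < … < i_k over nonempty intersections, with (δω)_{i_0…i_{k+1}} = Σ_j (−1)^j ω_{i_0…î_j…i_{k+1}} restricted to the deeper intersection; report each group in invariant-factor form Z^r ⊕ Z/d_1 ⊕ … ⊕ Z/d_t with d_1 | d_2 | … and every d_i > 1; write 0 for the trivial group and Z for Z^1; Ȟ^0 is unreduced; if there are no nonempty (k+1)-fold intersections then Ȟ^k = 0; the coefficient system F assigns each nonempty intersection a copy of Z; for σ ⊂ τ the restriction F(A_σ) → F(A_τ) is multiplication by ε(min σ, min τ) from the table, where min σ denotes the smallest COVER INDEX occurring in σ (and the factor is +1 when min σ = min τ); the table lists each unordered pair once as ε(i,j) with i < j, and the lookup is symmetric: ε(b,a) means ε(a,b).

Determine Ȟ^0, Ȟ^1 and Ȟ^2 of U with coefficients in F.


intersection data:
  A12={q,t,u,v,w,x,y} A13={q,t,u,w,x,y} A14={q,t,v,w,x,y} A15={q,v,w,x,y} A23={q,s,t,u,w,x,y} A24={q,t,v,w,x,y} A25={p,q,v,w,x,y} A34={q,t,w,x,y} A35={q,w,x,y} A45={q,v,w,x,y}
  A123={q,t,u,w,x,y} A124={q,t,v,w,x,y} A125={q,v,w,x,y} A134={q,t,w,x,y} A135={q,w,x,y} A145={q,v,w,x,y} A234={q,t,w,x,y} A235={q,w,x,y} A245={q,v,w,x,y} A345={q,w,x,y}
  A1234={q,t,w,x,y} A1235={q,w,x,y} A1245={q,v,w,x,y} A1345={q,w,x,y} A2345={q,w,x,y}
  A12345={q,w,x,y}
C dims 5,10,10,5; δ0: rk 4, SNF 1^4; δ1: rk 6, SNF 1^6; δ2: rk 4, SNF 1^4
Ȟ^0 = (5 − 4) − 0 = 1, so Ȟ^0 ≅ Z
Ȟ^1 = (10 − 6) − 4 = 0, so Ȟ^1 ≅ 0
Ȟ^2 = (10 − 4) − 6 = 0, so Ȟ^2 ≅ 0

Ȟ^0(U;F) ≅ Z,  Ȟ^1(U;F) ≅ 0,  Ȟ^2(U;F) ≅ 0


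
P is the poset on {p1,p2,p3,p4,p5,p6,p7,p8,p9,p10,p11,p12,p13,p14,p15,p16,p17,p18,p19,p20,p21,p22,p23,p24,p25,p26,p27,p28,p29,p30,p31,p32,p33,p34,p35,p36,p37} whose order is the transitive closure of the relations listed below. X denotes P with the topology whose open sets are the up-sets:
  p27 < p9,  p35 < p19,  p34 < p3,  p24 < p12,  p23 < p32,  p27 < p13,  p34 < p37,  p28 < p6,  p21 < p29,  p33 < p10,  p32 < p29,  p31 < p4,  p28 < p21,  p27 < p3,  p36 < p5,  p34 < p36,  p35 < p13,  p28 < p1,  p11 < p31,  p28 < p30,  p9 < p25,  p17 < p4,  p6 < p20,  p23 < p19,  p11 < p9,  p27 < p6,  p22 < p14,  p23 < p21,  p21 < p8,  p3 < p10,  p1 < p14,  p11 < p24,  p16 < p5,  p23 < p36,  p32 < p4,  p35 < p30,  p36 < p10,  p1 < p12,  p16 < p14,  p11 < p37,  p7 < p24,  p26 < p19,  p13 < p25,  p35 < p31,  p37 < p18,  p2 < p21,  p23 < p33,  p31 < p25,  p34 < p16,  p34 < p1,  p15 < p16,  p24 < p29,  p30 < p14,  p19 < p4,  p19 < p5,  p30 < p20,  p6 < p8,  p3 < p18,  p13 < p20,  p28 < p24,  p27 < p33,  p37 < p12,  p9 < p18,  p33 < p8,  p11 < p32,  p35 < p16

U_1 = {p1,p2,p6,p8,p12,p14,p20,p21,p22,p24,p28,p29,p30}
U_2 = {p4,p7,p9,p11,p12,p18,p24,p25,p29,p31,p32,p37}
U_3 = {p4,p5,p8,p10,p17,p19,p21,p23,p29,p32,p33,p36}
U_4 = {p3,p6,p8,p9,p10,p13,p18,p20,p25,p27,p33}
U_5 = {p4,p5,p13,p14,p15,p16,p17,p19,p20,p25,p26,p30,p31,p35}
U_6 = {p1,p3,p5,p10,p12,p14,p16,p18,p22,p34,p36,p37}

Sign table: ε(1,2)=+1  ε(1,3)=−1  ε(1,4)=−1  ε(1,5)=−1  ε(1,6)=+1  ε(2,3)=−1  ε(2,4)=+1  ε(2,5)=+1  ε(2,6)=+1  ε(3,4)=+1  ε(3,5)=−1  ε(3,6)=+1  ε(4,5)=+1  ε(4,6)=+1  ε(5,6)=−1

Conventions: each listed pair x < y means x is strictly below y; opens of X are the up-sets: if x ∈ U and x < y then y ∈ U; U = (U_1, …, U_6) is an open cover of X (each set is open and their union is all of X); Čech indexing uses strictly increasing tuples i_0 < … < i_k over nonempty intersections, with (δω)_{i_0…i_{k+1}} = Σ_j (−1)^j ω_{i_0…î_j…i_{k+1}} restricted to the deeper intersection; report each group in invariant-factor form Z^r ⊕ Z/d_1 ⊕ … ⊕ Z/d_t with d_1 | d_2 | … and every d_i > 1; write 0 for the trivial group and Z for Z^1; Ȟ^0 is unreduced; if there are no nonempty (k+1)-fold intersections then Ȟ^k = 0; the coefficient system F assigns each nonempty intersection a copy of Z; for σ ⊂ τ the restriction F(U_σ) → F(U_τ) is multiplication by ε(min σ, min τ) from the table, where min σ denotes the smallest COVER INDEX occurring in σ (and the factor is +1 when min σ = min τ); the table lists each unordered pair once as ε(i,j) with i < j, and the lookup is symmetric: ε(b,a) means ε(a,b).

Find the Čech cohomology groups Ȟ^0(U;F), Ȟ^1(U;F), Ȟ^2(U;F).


nerve simplices:
  U12={p12,p24,p29} U13={p8,p21,p29} U14={p6,p8,p20} U15={p14,p20,p30} U16={p1,p12,p14,p22} U23={p4,p29,p32} U24={p9,p18,p25} U25={p4,p25,p31} U26={p12,p18,p37} U34={p8,p10,p33} U35={p4,p5,p17,p19} U36={p5,p10,p36} U45={p13,p20,p25} U46={p3,p10,p18} U56={p5,p14,p16}
  U123={p29} U126={p12} U134={p8} U145={p20} U156={p14} U235={p4} U245={p25} U246={p18} U346={p10} U356={p5}
C dims 6,15,10; δ0: rk 6, SNF 1^5·2; δ1: rk 9, SNF 1^9
degree 0: 6−6−0 = 0 → Ȟ^0 ≅ 0
degree 1: 15−9−6 = 0 plus torsion [2] → Ȟ^1 ≅ Z/2
degree 2: 10−0−9 = 1 → Ȟ^2 ≅ Z

Ȟ^0(U;F) ≅ 0, Ȟ^1(U;F) ≅ Z/2, Ȟ^2(U;F) ≅ Z


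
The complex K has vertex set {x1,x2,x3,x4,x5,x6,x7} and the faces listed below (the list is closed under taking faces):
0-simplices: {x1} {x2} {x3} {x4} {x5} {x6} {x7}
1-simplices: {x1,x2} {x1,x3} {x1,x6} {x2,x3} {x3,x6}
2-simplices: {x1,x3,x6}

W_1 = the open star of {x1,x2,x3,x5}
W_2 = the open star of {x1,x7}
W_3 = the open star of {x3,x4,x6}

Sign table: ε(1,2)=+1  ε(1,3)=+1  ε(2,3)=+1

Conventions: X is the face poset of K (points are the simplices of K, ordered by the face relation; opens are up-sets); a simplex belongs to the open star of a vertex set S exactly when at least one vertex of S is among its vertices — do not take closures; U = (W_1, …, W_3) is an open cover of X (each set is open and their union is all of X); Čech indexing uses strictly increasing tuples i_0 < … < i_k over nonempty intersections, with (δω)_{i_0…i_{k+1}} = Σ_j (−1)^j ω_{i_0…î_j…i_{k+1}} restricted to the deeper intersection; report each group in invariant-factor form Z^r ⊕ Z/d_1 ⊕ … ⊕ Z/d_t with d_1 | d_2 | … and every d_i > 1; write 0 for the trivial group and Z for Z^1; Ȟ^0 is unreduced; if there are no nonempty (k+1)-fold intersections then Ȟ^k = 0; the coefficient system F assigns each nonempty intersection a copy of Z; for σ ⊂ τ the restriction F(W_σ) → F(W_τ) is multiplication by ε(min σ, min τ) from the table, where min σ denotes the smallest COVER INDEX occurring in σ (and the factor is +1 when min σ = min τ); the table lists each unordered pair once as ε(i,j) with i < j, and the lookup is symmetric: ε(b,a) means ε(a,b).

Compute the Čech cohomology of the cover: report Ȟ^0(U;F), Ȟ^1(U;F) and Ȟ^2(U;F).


Ȟ^0(U;F) ≅ Z; Ȟ^1(U;F) ≅ 0; Ȟ^2(U;F) ≅ 0

nonempty intersections:
  W1={{x1},{x2},{x3},{x5},{x1,x2},{x1,x3},{x1,x6},{x2,x3},{x3,x6},{x1,x3,x6}} W2={{x1},{x7},{x1,x2},{x1,x3},{x1,x6},{x1,x3,x6}} W3={{x3},{x4},{x6},{x1,x3},{x1,x6},{x2,x3},{x3,x6},{x1,x3,x6}}
  W12={{x1},{x1,x2},{x1,x3},{x1,x6},{x1,x3,x6}} W13={{x3},{x1,x3},{x1,x6},{x2,x3},{x3,x6},{x1,x3,x6}} W23={{x1,x3},{x1,x6},{x1,x3,x6}}
  W123={{x1,x3},{x1,x6},{x1,x3,x6}}
C dims 3,3,1; δ0: rk 2, SNF 1^2; δ1: rk 1, SNF 1^1
Ȟ^0: (3−2)−0=1 ⇒ Z
Ȟ^1: (3−1)−2=0 ⇒ 0
Ȟ^2: (1−0)−1=0 ⇒ 0
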